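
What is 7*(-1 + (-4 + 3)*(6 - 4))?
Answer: -21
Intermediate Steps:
7*(-1 + (-4 + 3)*(6 - 4)) = 7*(-1 - 1*2) = 7*(-1 - 2) = 7*(-3) = -21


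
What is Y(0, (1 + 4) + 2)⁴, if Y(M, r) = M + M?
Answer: 0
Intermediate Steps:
Y(M, r) = 2*M
Y(0, (1 + 4) + 2)⁴ = (2*0)⁴ = 0⁴ = 0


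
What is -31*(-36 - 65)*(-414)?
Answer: -1296234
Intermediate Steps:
-31*(-36 - 65)*(-414) = -31*(-101)*(-414) = 3131*(-414) = -1296234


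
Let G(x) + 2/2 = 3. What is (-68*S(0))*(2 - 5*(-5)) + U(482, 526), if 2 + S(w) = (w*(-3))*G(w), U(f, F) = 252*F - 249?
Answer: 135975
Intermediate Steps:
U(f, F) = -249 + 252*F
G(x) = 2 (G(x) = -1 + 3 = 2)
S(w) = -2 - 6*w (S(w) = -2 + (w*(-3))*2 = -2 - 3*w*2 = -2 - 6*w)
(-68*S(0))*(2 - 5*(-5)) + U(482, 526) = (-68*(-2 - 6*0))*(2 - 5*(-5)) + (-249 + 252*526) = (-68*(-2 + 0))*(2 + 25) + (-249 + 132552) = -68*(-2)*27 + 132303 = 136*27 + 132303 = 3672 + 132303 = 135975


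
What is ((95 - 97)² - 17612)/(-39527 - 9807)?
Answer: 8804/24667 ≈ 0.35691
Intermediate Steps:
((95 - 97)² - 17612)/(-39527 - 9807) = ((-2)² - 17612)/(-49334) = (4 - 17612)*(-1/49334) = -17608*(-1/49334) = 8804/24667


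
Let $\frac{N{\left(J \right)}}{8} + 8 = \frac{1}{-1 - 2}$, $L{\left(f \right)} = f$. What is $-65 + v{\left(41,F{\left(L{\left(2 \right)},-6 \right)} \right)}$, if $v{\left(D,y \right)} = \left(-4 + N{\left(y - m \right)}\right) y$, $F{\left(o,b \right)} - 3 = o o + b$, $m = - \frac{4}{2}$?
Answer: $- \frac{407}{3} \approx -135.67$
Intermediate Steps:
$m = -2$ ($m = \left(-4\right) \frac{1}{2} = -2$)
$F{\left(o,b \right)} = 3 + b + o^{2}$ ($F{\left(o,b \right)} = 3 + \left(o o + b\right) = 3 + \left(o^{2} + b\right) = 3 + \left(b + o^{2}\right) = 3 + b + o^{2}$)
$N{\left(J \right)} = - \frac{200}{3}$ ($N{\left(J \right)} = -64 + \frac{8}{-1 - 2} = -64 + \frac{8}{-3} = -64 + 8 \left(- \frac{1}{3}\right) = -64 - \frac{8}{3} = - \frac{200}{3}$)
$v{\left(D,y \right)} = - \frac{212 y}{3}$ ($v{\left(D,y \right)} = \left(-4 - \frac{200}{3}\right) y = - \frac{212 y}{3}$)
$-65 + v{\left(41,F{\left(L{\left(2 \right)},-6 \right)} \right)} = -65 - \frac{212 \left(3 - 6 + 2^{2}\right)}{3} = -65 - \frac{212 \left(3 - 6 + 4\right)}{3} = -65 - \frac{212}{3} = - \frac{407}{3}$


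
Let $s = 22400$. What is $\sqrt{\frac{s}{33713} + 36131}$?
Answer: $\frac{\sqrt{41066034649539}}{33713} \approx 190.08$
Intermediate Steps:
$\sqrt{\frac{s}{33713} + 36131} = \sqrt{\frac{22400}{33713} + 36131} = \sqrt{\frac{1218106803}{33713}} = \frac{\sqrt{41066034649539}}{33713}$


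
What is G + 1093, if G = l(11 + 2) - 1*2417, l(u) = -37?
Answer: -1361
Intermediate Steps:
G = -2454 (G = -37 - 1*2417 = -37 - 2417 = -2454)
G + 1093 = -2454 + 1093 = -1361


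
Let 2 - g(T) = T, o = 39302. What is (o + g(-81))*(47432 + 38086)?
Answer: 3368126430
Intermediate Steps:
g(T) = 2 - T
(o + g(-81))*(47432 + 38086) = (39302 + (2 - 1*(-81)))*(47432 + 38086) = (39302 + (2 + 81))*85518 = (39302 + 83)*85518 = 39385*85518 = 3368126430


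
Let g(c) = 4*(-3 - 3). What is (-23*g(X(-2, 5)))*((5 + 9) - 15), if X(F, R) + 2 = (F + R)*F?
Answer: -552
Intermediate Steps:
X(F, R) = -2 + F*(F + R) (X(F, R) = -2 + (F + R)*F = -2 + F*(F + R))
g(c) = -24 (g(c) = 4*(-6) = -24)
(-23*g(X(-2, 5)))*((5 + 9) - 15) = (-23*(-24))*((5 + 9) - 15) = 552*(14 - 15) = 552*(-1) = -552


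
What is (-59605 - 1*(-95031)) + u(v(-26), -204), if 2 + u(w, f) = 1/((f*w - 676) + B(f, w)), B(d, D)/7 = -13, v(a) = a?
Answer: 160718689/4537 ≈ 35424.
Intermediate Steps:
B(d, D) = -91 (B(d, D) = 7*(-13) = -91)
u(w, f) = -2 + 1/(-767 + f*w) (u(w, f) = -2 + 1/((f*w - 676) - 91) = -2 + 1/((-676 + f*w) - 91) = -2 + 1/(-767 + f*w))
(-59605 - 1*(-95031)) + u(v(-26), -204) = (-59605 - 1*(-95031)) + (1535 - 2*(-204)*(-26))/(-767 - 204*(-26)) = (-59605 + 95031) + (1535 - 10608)/(-767 + 5304) = 35426 - 9073/4537 = 160718689/4537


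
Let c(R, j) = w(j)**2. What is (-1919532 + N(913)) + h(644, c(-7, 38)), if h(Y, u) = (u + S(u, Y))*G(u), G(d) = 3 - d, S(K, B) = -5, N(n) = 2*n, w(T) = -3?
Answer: -1917730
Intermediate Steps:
c(R, j) = 9 (c(R, j) = (-3)**2 = 9)
h(Y, u) = (-5 + u)*(3 - u) (h(Y, u) = (u - 5)*(3 - u) = (-5 + u)*(3 - u))
(-1919532 + N(913)) + h(644, c(-7, 38)) = (-1919532 + 2*913) - (-5 + 9)*(-3 + 9) = (-1919532 + 1826) - 1*4*6 = -1917706 - 24 = -1917730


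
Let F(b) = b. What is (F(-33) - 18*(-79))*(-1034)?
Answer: -1436226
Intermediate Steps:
(F(-33) - 18*(-79))*(-1034) = (-33 - 18*(-79))*(-1034) = (-33 + 1422)*(-1034) = 1389*(-1034) = -1436226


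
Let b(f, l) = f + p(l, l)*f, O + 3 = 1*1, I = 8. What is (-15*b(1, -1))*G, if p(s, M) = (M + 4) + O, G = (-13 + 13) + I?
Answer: -240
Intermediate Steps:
O = -2 (O = -3 + 1*1 = -3 + 1 = -2)
G = 8 (G = (-13 + 13) + 8 = 0 + 8 = 8)
p(s, M) = 2 + M (p(s, M) = (M + 4) - 2 = (4 + M) - 2 = 2 + M)
b(f, l) = f + f*(2 + l) (b(f, l) = f + (2 + l)*f = f + f*(2 + l))
(-15*b(1, -1))*G = -15*(3 - 1)*8 = -15*2*8 = -30*8 = -240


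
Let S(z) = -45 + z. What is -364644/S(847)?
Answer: -182322/401 ≈ -454.67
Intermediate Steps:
-364644/S(847) = -364644/(-45 + 847) = -364644/802 = -364644*1/802 = -182322/401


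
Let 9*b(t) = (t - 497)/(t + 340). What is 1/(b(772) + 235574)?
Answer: 10008/2357624867 ≈ 4.2450e-6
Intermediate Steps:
b(t) = (-497 + t)/(9*(340 + t)) (b(t) = ((t - 497)/(t + 340))/9 = ((-497 + t)/(340 + t))/9 = (-497 + t)/(9*(340 + t)))
1/(b(772) + 235574) = 1/((-497 + 772)/(9*(340 + 772)) + 235574) = 1/((⅑)*275/1112 + 235574) = 1/((⅑)*(1/1112)*275 + 235574) = 1/(275/10008 + 235574) = 1/(2357624867/10008) = 10008/2357624867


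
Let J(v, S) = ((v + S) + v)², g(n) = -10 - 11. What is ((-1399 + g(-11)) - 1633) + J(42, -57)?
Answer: -2324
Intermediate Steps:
g(n) = -21
J(v, S) = (S + 2*v)² (J(v, S) = ((S + v) + v)² = (S + 2*v)²)
((-1399 + g(-11)) - 1633) + J(42, -57) = ((-1399 - 21) - 1633) + (-57 + 2*42)² = (-1420 - 1633) + (-57 + 84)² = -3053 + 27² = -3053 + 729 = -2324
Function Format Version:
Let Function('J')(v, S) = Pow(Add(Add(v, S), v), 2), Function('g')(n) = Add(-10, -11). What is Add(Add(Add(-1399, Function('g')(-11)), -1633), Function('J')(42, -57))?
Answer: -2324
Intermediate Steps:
Function('g')(n) = -21
Function('J')(v, S) = Pow(Add(S, Mul(2, v)), 2) (Function('J')(v, S) = Pow(Add(Add(S, v), v), 2) = Pow(Add(S, Mul(2, v)), 2))
Add(Add(Add(-1399, Function('g')(-11)), -1633), Function('J')(42, -57)) = Add(Add(Add(-1399, -21), -1633), Pow(Add(-57, Mul(2, 42)), 2)) = Add(Add(-1420, -1633), Pow(Add(-57, 84), 2)) = Add(-3053, Pow(27, 2)) = Add(-3053, 729) = -2324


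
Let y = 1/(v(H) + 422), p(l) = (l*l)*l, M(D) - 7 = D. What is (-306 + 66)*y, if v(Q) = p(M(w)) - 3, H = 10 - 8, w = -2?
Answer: -15/34 ≈ -0.44118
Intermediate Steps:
H = 2
M(D) = 7 + D
p(l) = l³ (p(l) = l²*l = l³)
v(Q) = 122 (v(Q) = (7 - 2)³ - 3 = 5³ - 3 = 125 - 3 = 122)
y = 1/544 (y = 1/(122 + 422) = 1/544 ≈ 0.0018382)
(-306 + 66)*y = (-306 + 66)*(1/544) = -240*1/544 = -15/34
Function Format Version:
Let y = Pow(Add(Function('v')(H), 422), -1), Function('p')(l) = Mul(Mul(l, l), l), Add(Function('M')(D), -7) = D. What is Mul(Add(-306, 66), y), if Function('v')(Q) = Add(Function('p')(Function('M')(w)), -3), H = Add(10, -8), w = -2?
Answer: Rational(-15, 34) ≈ -0.44118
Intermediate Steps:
H = 2
Function('M')(D) = Add(7, D)
Function('p')(l) = Pow(l, 3) (Function('p')(l) = Mul(Pow(l, 2), l) = Pow(l, 3))
Function('v')(Q) = 122 (Function('v')(Q) = Add(Pow(Add(7, -2), 3), -3) = Add(Pow(5, 3), -3) = Add(125, -3) = 122)
y = Rational(1, 544) (y = Pow(Add(122, 422), -1) = Pow(544, -1) = Rational(1, 544) ≈ 0.0018382)
Mul(Add(-306, 66), y) = Mul(Add(-306, 66), Rational(1, 544)) = Mul(-240, Rational(1, 544)) = Rational(-15, 34)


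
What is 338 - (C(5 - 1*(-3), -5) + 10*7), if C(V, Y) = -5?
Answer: 273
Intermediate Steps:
338 - (C(5 - 1*(-3), -5) + 10*7) = 338 - (-5 + 10*7) = 338 - (-5 + 70) = 338 - 1*65 = 338 - 65 = 273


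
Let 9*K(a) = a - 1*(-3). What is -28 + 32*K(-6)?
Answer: -116/3 ≈ -38.667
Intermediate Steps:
K(a) = ⅓ + a/9 (K(a) = (a - 1*(-3))/9 = (a + 3)/9 = (3 + a)/9 = ⅓ + a/9)
-28 + 32*K(-6) = -28 + 32*(⅓ + (⅑)*(-6)) = -28 + 32*(⅓ - ⅔) = -28 + 32*(-⅓) = -28 - 32/3 = -116/3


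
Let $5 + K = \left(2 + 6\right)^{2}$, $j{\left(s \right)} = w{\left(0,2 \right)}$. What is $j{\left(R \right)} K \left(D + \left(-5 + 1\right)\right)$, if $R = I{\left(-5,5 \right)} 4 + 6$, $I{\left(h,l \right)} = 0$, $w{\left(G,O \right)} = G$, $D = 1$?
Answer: $0$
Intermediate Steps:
$R = 6$ ($R = 0 \cdot 4 + 6 = 0 + 6 = 6$)
$j{\left(s \right)} = 0$
$K = 59$ ($K = -5 + \left(2 + 6\right)^{2} = -5 + 8^{2} = -5 + 64 = 59$)
$j{\left(R \right)} K \left(D + \left(-5 + 1\right)\right) = 0 \cdot 59 \left(1 + \left(-5 + 1\right)\right) = 0 \left(1 - 4\right) = 0 \left(-3\right) = 0$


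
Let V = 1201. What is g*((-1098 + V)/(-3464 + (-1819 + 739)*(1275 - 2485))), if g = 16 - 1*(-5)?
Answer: 2163/1303336 ≈ 0.0016596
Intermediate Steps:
g = 21 (g = 16 + 5 = 21)
g*((-1098 + V)/(-3464 + (-1819 + 739)*(1275 - 2485))) = 21*((-1098 + 1201)/(-3464 + (-1819 + 739)*(1275 - 2485))) = 21*(103/(-3464 - 1080*(-1210))) = 21*(103/(-3464 + 1306800)) = 21*(103/1303336) = 2163/1303336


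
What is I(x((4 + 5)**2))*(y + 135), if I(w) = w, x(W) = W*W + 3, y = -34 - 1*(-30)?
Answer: 859884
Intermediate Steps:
y = -4 (y = -34 + 30 = -4)
x(W) = 3 + W**2 (x(W) = W**2 + 3 = 3 + W**2)
I(x((4 + 5)**2))*(y + 135) = (3 + ((4 + 5)**2)**2)*(-4 + 135) = (3 + (9**2)**2)*131 = (3 + 81**2)*131 = (3 + 6561)*131 = 6564*131 = 859884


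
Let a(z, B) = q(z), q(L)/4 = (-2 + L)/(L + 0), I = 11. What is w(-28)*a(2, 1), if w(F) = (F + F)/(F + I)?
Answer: 0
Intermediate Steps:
q(L) = 4*(-2 + L)/L (q(L) = 4*((-2 + L)/(L + 0)) = 4*((-2 + L)/L) = 4*(-2 + L)/L)
a(z, B) = 4 - 8/z
w(F) = 2*F/(11 + F) (w(F) = (F + F)/(F + 11) = (2*F)/(11 + F) = 2*F/(11 + F))
w(-28)*a(2, 1) = (2*(-28)/(11 - 28))*(4 - 8/2) = (2*(-28)/(-17))*(4 - 8*½) = (2*(-28)*(-1/17))*(4 - 4) = (56/17)*0 = 0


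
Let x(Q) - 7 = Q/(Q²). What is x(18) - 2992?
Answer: -53729/18 ≈ -2984.9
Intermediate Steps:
x(Q) = 7 + 1/Q (x(Q) = 7 + Q/(Q²) = 7 + Q/Q² = 7 + 1/Q)
x(18) - 2992 = (7 + 1/18) - 2992 = 127/18 - 2992 = -53729/18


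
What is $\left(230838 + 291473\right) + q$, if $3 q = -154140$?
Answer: $470931$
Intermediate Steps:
$q = -51380$ ($q = \frac{1}{3} \left(-154140\right) = -51380$)
$\left(230838 + 291473\right) + q = \left(230838 + 291473\right) - 51380 = 522311 - 51380 = 470931$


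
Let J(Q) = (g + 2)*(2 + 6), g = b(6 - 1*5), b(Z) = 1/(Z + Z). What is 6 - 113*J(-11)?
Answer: -2254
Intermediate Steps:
b(Z) = 1/(2*Z)
g = 1/2 (g = 1/(2*(6 - 1*5)) = 1/(2*(6 - 5)) = (1/2)/1 = (1/2)*1 = 1/2 ≈ 0.50000)
J(Q) = 20 (J(Q) = (1/2 + 2)*(2 + 6) = (5/2)*8 = 20)
6 - 113*J(-11) = 6 - 113*20 = 6 - 2260 = -2254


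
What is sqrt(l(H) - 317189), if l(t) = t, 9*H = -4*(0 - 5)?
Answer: I*sqrt(2854681)/3 ≈ 563.19*I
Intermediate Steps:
H = 20/9 (H = (-4*(0 - 5))/9 = (-4*(-5))/9 = (1/9)*20 = 20/9 ≈ 2.2222)
sqrt(l(H) - 317189) = sqrt(20/9 - 317189) = sqrt(-2854681/9) = I*sqrt(2854681)/3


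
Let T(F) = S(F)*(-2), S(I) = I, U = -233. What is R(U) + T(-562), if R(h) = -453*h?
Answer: 106673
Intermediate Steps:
T(F) = -2*F (T(F) = F*(-2) = -2*F)
R(U) + T(-562) = -453*(-233) - 2*(-562) = 105549 + 1124 = 106673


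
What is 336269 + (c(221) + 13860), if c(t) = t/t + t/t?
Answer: 350131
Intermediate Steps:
c(t) = 2 (c(t) = 1 + 1 = 2)
336269 + (c(221) + 13860) = 336269 + (2 + 13860) = 336269 + 13862 = 350131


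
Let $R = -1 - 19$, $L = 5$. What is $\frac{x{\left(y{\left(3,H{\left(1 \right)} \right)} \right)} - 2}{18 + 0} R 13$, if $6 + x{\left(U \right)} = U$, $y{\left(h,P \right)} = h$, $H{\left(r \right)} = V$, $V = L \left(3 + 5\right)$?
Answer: $\frac{650}{9} \approx 72.222$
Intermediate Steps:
$V = 40$ ($V = 5 \left(3 + 5\right) = 5 \cdot 8 = 40$)
$H{\left(r \right)} = 40$
$R = -20$
$x{\left(U \right)} = -6 + U$
$\frac{x{\left(y{\left(3,H{\left(1 \right)} \right)} \right)} - 2}{18 + 0} R 13 = \frac{\left(-6 + 3\right) - 2}{18 + 0} \left(-20\right) 13 = \frac{-3 - 2}{18} \left(-20\right) 13 = \left(-5\right) \frac{1}{18} \left(-20\right) 13 = \left(- \frac{5}{18}\right) \left(-20\right) 13 = \frac{50}{9} \cdot 13 = \frac{650}{9}$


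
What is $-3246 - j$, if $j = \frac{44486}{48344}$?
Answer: $- \frac{78484555}{24172} \approx -3246.9$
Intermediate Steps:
$j = \frac{22243}{24172}$ ($j = 44486 \cdot \frac{1}{48344} = \frac{22243}{24172} \approx 0.9202$)
$-3246 - j = -3246 - \frac{22243}{24172} = - \frac{78484555}{24172}$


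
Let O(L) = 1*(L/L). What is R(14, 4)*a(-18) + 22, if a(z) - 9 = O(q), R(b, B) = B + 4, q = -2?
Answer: 102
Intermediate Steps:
R(b, B) = 4 + B
O(L) = 1 (O(L) = 1*1 = 1)
a(z) = 10 (a(z) = 9 + 1 = 10)
R(14, 4)*a(-18) + 22 = (4 + 4)*10 + 22 = 8*10 + 22 = 80 + 22 = 102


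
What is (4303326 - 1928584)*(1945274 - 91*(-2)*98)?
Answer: 4661879767620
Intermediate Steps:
(4303326 - 1928584)*(1945274 - 91*(-2)*98) = 2374742*(1945274 + 182*98) = 2374742*(1945274 + 17836) = 2374742*1963110 = 4661879767620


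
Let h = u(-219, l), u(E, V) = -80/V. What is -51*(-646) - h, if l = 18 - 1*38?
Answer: 32942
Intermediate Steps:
l = -20 (l = 18 - 38 = -20)
h = 4 (h = -80/(-20) = -80*(-1/20) = 4)
-51*(-646) - h = -51*(-646) - 1*4 = 32946 - 4 = 32942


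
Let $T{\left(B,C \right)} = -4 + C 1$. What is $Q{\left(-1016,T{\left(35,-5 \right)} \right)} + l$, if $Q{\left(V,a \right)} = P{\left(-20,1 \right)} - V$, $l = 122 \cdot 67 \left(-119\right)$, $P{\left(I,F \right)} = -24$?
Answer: $-971714$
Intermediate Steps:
$T{\left(B,C \right)} = -4 + C$
$l = -972706$ ($l = 8174 \left(-119\right) = -972706$)
$Q{\left(V,a \right)} = -24 - V$
$Q{\left(-1016,T{\left(35,-5 \right)} \right)} + l = \left(-24 - -1016\right) - 972706 = \left(-24 + 1016\right) - 972706 = 992 - 972706 = -971714$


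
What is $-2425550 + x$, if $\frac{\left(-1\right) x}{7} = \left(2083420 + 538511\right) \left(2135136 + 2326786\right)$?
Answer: $-81891963705224$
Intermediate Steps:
$x = -81891961279674$ ($x = - 7 \left(2083420 + 538511\right) \left(2135136 + 2326786\right) = - 7 \cdot 2621931 \cdot 4461922 = \left(-7\right) 11698851611382 = -81891961279674$)
$-2425550 + x = -2425550 - 81891961279674 = -81891963705224$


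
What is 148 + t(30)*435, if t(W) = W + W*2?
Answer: 39298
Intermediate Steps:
t(W) = 3*W (t(W) = W + 2*W = 3*W)
148 + t(30)*435 = 148 + (3*30)*435 = 148 + 90*435 = 148 + 39150 = 39298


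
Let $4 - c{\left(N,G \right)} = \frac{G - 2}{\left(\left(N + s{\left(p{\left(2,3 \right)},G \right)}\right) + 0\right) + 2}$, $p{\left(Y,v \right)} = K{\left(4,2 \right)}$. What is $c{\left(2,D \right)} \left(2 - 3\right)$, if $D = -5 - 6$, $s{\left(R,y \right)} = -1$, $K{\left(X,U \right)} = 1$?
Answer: $- \frac{25}{3} \approx -8.3333$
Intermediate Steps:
$p{\left(Y,v \right)} = 1$
$D = -11$ ($D = -5 - 6 = -11$)
$c{\left(N,G \right)} = 4 - \frac{-2 + G}{1 + N}$ ($c{\left(N,G \right)} = 4 - \frac{G - 2}{\left(\left(N - 1\right) + 0\right) + 2} = 4 - \frac{-2 + G}{\left(\left(-1 + N\right) + 0\right) + 2} = 4 - \frac{-2 + G}{\left(-1 + N\right) + 2} = 4 - \frac{-2 + G}{1 + N}$)
$c{\left(2,D \right)} \left(2 - 3\right) = \frac{6 - -11 + 4 \cdot 2}{1 + 2} \left(2 - 3\right) = \frac{6 + 11 + 8}{3} \left(-1\right) = \frac{1}{3} \cdot 25 \left(-1\right) = \frac{25}{3} \left(-1\right) = - \frac{25}{3}$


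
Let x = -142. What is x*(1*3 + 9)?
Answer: -1704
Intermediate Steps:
x*(1*3 + 9) = -142*(1*3 + 9) = -142*(3 + 9) = -142*12 = -1704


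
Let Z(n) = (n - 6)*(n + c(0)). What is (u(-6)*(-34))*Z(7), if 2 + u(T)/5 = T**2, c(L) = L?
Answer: -40460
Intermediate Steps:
Z(n) = n*(-6 + n) (Z(n) = (n - 6)*(n + 0) = (-6 + n)*n = n*(-6 + n))
u(T) = -10 + 5*T**2
(u(-6)*(-34))*Z(7) = ((-10 + 5*(-6)**2)*(-34))*(7*(-6 + 7)) = ((-10 + 5*36)*(-34))*(7*1) = ((-10 + 180)*(-34))*7 = (170*(-34))*7 = -5780*7 = -40460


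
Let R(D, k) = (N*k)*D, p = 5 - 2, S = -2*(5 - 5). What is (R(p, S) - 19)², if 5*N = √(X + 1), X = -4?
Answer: 361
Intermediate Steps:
N = I*√3/5 (N = √(-4 + 1)/5 = √(-3)/5 = (I*√3)/5 = I*√3/5 ≈ 0.34641*I)
S = 0 (S = -2*0 = 0)
p = 3
R(D, k) = I*D*k*√3/5 (R(D, k) = ((I*√3/5)*k)*D = (I*k*√3/5)*D = I*D*k*√3/5)
(R(p, S) - 19)² = ((⅕)*I*3*0*√3 - 19)² = (0 - 19)² = (-19)² = 361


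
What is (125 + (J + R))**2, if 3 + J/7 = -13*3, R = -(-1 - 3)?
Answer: 27225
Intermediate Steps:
R = 4 (R = -1*(-4) = 4)
J = -294 (J = -21 + 7*(-13*3) = -21 + 7*(-39) = -21 - 273 = -294)
(125 + (J + R))**2 = (125 + (-294 + 4))**2 = (125 - 290)**2 = (-165)**2 = 27225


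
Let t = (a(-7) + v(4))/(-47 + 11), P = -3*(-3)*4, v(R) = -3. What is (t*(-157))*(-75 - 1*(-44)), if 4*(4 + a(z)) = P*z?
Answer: 170345/18 ≈ 9463.6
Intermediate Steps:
P = 36 (P = 9*4 = 36)
a(z) = -4 + 9*z (a(z) = -4 + (36*z)/4 = -4 + 9*z)
t = 35/18 (t = ((-4 + 9*(-7)) - 3)/(-47 + 11) = ((-4 - 63) - 3)/(-36) = (-67 - 3)*(-1/36) = -70*(-1/36) = 35/18 ≈ 1.9444)
(t*(-157))*(-75 - 1*(-44)) = ((35/18)*(-157))*(-75 - 1*(-44)) = -5495*(-75 + 44)/18 = -5495/18*(-31) = 170345/18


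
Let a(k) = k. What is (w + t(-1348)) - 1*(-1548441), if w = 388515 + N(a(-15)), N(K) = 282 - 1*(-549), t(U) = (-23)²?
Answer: 1938316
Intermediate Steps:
t(U) = 529
N(K) = 831 (N(K) = 282 + 549 = 831)
w = 389346 (w = 388515 + 831 = 389346)
(w + t(-1348)) - 1*(-1548441) = (389346 + 529) - 1*(-1548441) = 389875 + 1548441 = 1938316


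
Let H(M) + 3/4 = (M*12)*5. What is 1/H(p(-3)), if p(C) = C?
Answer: -4/723 ≈ -0.0055325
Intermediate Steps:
H(M) = -¾ + 60*M (H(M) = -¾ + (M*12)*5 = -¾ + (12*M)*5 = -¾ + 60*M)
1/H(p(-3)) = 1/(-¾ + 60*(-3)) = 1/(-¾ - 180) = 1/(-723/4) = -4/723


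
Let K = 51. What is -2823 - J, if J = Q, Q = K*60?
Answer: -5883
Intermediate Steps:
Q = 3060 (Q = 51*60 = 3060)
J = 3060
-2823 - J = -2823 - 1*3060 = -2823 - 3060 = -5883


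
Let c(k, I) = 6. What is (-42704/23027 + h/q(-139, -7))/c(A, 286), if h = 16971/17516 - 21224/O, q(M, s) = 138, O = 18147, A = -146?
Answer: -1874682921715373/6060486295407312 ≈ -0.30933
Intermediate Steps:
h = -63786847/317862852 (h = 16971/17516 - 21224/18147 = -63786847/317862852 ≈ -0.20067)
(-42704/23027 + h/q(-139, -7))/c(A, 286) = (-42704/23027 - 63786847/317862852/138)/6 = (-42704*1/23027 - 63786847/317862852*1/138)*(1/6) = (-42704/23027 - 63786847/43865073576)*(1/6) = -1874682921715373/1010081049234552*1/6 = -1874682921715373/6060486295407312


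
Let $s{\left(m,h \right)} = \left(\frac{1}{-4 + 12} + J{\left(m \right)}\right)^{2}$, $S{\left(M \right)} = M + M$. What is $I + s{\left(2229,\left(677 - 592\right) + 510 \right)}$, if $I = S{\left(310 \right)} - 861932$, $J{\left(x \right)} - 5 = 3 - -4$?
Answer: $- \frac{55114559}{64} \approx -8.6117 \cdot 10^{5}$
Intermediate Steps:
$S{\left(M \right)} = 2 M$
$J{\left(x \right)} = 12$ ($J{\left(x \right)} = 5 + \left(3 - -4\right) = 5 + \left(3 + 4\right) = 5 + 7 = 12$)
$I = -861312$ ($I = 2 \cdot 310 - 861932 = 620 - 861932 = -861312$)
$s{\left(m,h \right)} = \frac{9409}{64}$ ($s{\left(m,h \right)} = \left(\frac{1}{-4 + 12} + 12\right)^{2} = \left(\frac{1}{8} + 12\right)^{2} = \left(\frac{97}{8}\right)^{2} = \frac{9409}{64}$)
$I + s{\left(2229,\left(677 - 592\right) + 510 \right)} = -861312 + \frac{9409}{64} = - \frac{55114559}{64}$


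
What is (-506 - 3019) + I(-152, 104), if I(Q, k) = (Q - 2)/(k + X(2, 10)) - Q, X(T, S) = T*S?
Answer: -209203/62 ≈ -3374.2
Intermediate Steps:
X(T, S) = S*T
I(Q, k) = -Q + (-2 + Q)/(20 + k) (I(Q, k) = (Q - 2)/(k + 10*2) - Q = (-2 + Q)/(k + 20) - Q = (-2 + Q)/(20 + k) - Q = -Q + (-2 + Q)/(20 + k))
(-506 - 3019) + I(-152, 104) = (-506 - 3019) + (-2 - 19*(-152) - 1*(-152)*104)/(20 + 104) = -3525 + (-2 + 2888 + 15808)/124 = -3525 + (1/124)*18694 = -3525 + 9347/62 = -209203/62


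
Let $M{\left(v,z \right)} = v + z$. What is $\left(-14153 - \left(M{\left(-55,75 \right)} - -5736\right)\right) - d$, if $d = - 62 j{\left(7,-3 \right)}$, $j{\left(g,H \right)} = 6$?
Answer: $-19537$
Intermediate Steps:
$d = -372$ ($d = \left(-62\right) 6 = -372$)
$\left(-14153 - \left(M{\left(-55,75 \right)} - -5736\right)\right) - d = \left(-14153 - \left(\left(-55 + 75\right) - -5736\right)\right) - -372 = \left(-14153 - \left(20 + 5736\right)\right) + 372 = \left(-14153 - 5756\right) + 372 = -19909 + 372 = -19537$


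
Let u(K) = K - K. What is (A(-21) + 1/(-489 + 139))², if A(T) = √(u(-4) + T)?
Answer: (-1 + 350*I*√21)²/122500 ≈ -21.0 - 0.026186*I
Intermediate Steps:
u(K) = 0
A(T) = √T (A(T) = √(0 + T) = √T)
(A(-21) + 1/(-489 + 139))² = (√(-21) + 1/(-489 + 139))² = (I*√21 + 1/(-350))² = (I*√21 - 1/350)² = (-1/350 + I*√21)²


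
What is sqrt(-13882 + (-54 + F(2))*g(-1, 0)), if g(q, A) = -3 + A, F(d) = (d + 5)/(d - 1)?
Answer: I*sqrt(13741) ≈ 117.22*I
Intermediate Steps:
F(d) = (5 + d)/(-1 + d)
sqrt(-13882 + (-54 + F(2))*g(-1, 0)) = sqrt(-13882 + (-54 + (5 + 2)/(-1 + 2))*(-3 + 0)) = sqrt(-13882 + (-54 + 7/1)*(-3)) = sqrt(-13882 + (-54 + 1*7)*(-3)) = sqrt(-13882 + (-54 + 7)*(-3)) = sqrt(-13882 - 47*(-3)) = sqrt(-13882 + 141) = sqrt(-13741) = I*sqrt(13741)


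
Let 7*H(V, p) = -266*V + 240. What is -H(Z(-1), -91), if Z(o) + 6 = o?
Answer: -2102/7 ≈ -300.29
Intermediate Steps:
Z(o) = -6 + o
H(V, p) = 240/7 - 38*V (H(V, p) = (-266*V + 240)/7 = (240 - 266*V)/7 = 240/7 - 38*V)
-H(Z(-1), -91) = -(240/7 - 38*(-6 - 1)) = -(240/7 - 38*(-7)) = -(240/7 + 266) = -1*2102/7 = -2102/7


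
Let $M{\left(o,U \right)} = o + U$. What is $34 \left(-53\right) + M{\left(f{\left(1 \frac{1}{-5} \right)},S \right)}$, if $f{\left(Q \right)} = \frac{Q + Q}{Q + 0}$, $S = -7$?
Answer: $-1807$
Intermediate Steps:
$f{\left(Q \right)} = 2$ ($f{\left(Q \right)} = \frac{2 Q}{Q} = 2$)
$M{\left(o,U \right)} = U + o$
$34 \left(-53\right) + M{\left(f{\left(1 \frac{1}{-5} \right)},S \right)} = 34 \left(-53\right) + \left(-7 + 2\right) = -1802 - 5 = -1807$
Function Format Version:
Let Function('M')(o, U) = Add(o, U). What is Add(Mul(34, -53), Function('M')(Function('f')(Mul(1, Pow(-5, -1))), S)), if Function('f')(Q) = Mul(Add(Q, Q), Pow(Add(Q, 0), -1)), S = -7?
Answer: -1807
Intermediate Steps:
Function('f')(Q) = 2 (Function('f')(Q) = Mul(Mul(2, Q), Pow(Q, -1)) = 2)
Function('M')(o, U) = Add(U, o)
Add(Mul(34, -53), Function('M')(Function('f')(Mul(1, Pow(-5, -1))), S)) = Add(Mul(34, -53), Add(-7, 2)) = Add(-1802, -5) = -1807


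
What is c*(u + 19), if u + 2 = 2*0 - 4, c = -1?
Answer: -13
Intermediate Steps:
u = -6 (u = -2 + (2*0 - 4) = -2 + (0 - 4) = -2 - 4 = -6)
c*(u + 19) = -(-6 + 19) = -1*13 = -13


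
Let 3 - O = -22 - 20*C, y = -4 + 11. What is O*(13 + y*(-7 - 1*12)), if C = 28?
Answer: -70200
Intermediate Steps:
y = 7
O = 585 (O = 3 - (-22 - 20*28) = 3 - (-22 - 560) = 3 - 1*(-582) = 3 + 582 = 585)
O*(13 + y*(-7 - 1*12)) = 585*(13 + 7*(-7 - 1*12)) = 585*(13 + 7*(-7 - 12)) = 585*(13 + 7*(-19)) = 585*(13 - 133) = 585*(-120) = -70200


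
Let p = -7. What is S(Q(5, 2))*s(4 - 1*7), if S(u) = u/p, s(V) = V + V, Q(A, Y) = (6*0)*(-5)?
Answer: 0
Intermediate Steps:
Q(A, Y) = 0 (Q(A, Y) = 0*(-5) = 0)
s(V) = 2*V
S(u) = -u/7 (S(u) = u/(-7) = u*(-1/7) = -u/7)
S(Q(5, 2))*s(4 - 1*7) = (-1/7*0)*(2*(4 - 1*7)) = 0*(2*(4 - 7)) = 0*(2*(-3)) = 0*(-6) = 0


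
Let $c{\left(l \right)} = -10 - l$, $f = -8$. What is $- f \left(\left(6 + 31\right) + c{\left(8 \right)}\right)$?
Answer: $152$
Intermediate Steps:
$- f \left(\left(6 + 31\right) + c{\left(8 \right)}\right) = - \left(-8\right) \left(\left(6 + 31\right) - 18\right) = - \left(-8\right) \left(37 - 18\right) = - \left(-8\right) 19 = \left(-1\right) \left(-152\right) = 152$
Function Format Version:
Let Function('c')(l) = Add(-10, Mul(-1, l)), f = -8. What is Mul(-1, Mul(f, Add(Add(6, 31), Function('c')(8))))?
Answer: 152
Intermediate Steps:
Mul(-1, Mul(f, Add(Add(6, 31), Function('c')(8)))) = Mul(-1, Mul(-8, Add(Add(6, 31), Add(-10, Mul(-1, 8))))) = Mul(-1, Mul(-8, Add(37, Add(-10, -8)))) = Mul(-1, Mul(-8, Add(37, -18))) = Mul(-1, Mul(-8, 19)) = Mul(-1, -152) = 152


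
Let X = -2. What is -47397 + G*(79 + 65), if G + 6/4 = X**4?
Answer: -45309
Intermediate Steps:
G = 29/2 (G = -3/2 + (-2)**4 = -3/2 + 16 = 29/2 ≈ 14.500)
-47397 + G*(79 + 65) = -47397 + 29*(79 + 65)/2 = -47397 + (29/2)*144 = -47397 + 2088 = -45309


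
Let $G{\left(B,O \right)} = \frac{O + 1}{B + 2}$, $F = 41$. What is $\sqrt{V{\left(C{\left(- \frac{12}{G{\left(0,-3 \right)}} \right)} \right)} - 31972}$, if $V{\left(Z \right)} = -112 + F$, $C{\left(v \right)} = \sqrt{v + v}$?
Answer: $i \sqrt{32043} \approx 179.01 i$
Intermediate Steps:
$G{\left(B,O \right)} = \frac{1 + O}{2 + B}$
$C{\left(v \right)} = \sqrt{2} \sqrt{v}$ ($C{\left(v \right)} = \sqrt{2 v} = \sqrt{2} \sqrt{v}$)
$V{\left(Z \right)} = -71$ ($V{\left(Z \right)} = -112 + 41 = -71$)
$\sqrt{V{\left(C{\left(- \frac{12}{G{\left(0,-3 \right)}} \right)} \right)} - 31972} = \sqrt{-71 - 31972} = \sqrt{-32043} = i \sqrt{32043}$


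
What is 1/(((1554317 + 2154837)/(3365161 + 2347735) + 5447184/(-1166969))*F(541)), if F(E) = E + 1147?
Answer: -416673283264/2826421798792309 ≈ -0.00014742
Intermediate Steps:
F(E) = 1147 + E
1/(((1554317 + 2154837)/(3365161 + 2347735) + 5447184/(-1166969))*F(541)) = 1/(((1554317 + 2154837)/(3365161 + 2347735) + 5447184/(-1166969))*(1147 + 541)) = 1/((3709154/5712896 + 5447184*(-1/1166969))*1688) = (1/1688)/(3709154*(1/5712896) - 5447184/1166969) = (1/1688)/(1854577/2856448 - 5447184/1166969) = (1/1688)/(-13395363975319/3333386266112) = -3333386266112/13395363975319*1/1688 = -416673283264/2826421798792309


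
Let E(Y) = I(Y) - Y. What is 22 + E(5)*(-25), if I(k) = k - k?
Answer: 147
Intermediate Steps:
I(k) = 0
E(Y) = -Y (E(Y) = 0 - Y = -Y)
22 + E(5)*(-25) = 22 - 1*5*(-25) = 22 - 5*(-25) = 22 + 125 = 147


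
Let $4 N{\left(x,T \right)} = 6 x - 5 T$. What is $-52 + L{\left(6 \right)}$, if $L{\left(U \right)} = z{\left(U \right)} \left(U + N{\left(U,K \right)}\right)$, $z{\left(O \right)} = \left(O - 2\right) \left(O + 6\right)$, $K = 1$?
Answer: $608$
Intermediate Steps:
$N{\left(x,T \right)} = - \frac{5 T}{4} + \frac{3 x}{2}$ ($N{\left(x,T \right)} = \frac{6 x - 5 T}{4} = \frac{- 5 T + 6 x}{4} = - \frac{5 T}{4} + \frac{3 x}{2}$)
$z{\left(O \right)} = \left(-2 + O\right) \left(6 + O\right)$
$L{\left(U \right)} = \left(- \frac{5}{4} + \frac{5 U}{2}\right) \left(-12 + U^{2} + 4 U\right)$ ($L{\left(U \right)} = \left(-12 + U^{2} + 4 U\right) \left(U + \left(\left(- \frac{5}{4}\right) 1 + \frac{3 U}{2}\right)\right) = \left(-12 + U^{2} + 4 U\right) \left(U + \left(- \frac{5}{4} + \frac{3 U}{2}\right)\right) = \left(-12 + U^{2} + 4 U\right) \left(- \frac{5}{4} + \frac{5 U}{2}\right) = \left(- \frac{5}{4} + \frac{5 U}{2}\right) \left(-12 + U^{2} + 4 U\right)$)
$-52 + L{\left(6 \right)} = -52 + \frac{5 \left(-1 + 2 \cdot 6\right) \left(-12 + 6^{2} + 4 \cdot 6\right)}{4} = -52 + \frac{5 \left(-1 + 12\right) \left(-12 + 36 + 24\right)}{4} = -52 + \frac{5}{4} \cdot 11 \cdot 48 = -52 + 660 = 608$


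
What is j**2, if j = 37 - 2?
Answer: 1225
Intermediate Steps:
j = 35
j**2 = 35**2 = 1225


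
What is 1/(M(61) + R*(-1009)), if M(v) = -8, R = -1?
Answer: 1/1001 ≈ 0.00099900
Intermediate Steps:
1/(M(61) + R*(-1009)) = 1/(-8 - 1*(-1009)) = 1/(-8 + 1009) = 1/1001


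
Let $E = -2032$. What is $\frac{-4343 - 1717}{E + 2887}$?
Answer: $- \frac{404}{57} \approx -7.0877$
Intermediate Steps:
$\frac{-4343 - 1717}{E + 2887} = \frac{-4343 - 1717}{-2032 + 2887} = - \frac{6060}{855} = \left(-6060\right) \frac{1}{855} = - \frac{404}{57}$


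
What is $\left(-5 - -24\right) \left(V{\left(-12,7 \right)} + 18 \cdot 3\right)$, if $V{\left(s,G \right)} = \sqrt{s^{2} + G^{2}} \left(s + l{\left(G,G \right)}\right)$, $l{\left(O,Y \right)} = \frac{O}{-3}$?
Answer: $1026 - \frac{817 \sqrt{193}}{3} \approx -2757.4$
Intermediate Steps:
$l{\left(O,Y \right)} = - \frac{O}{3}$ ($l{\left(O,Y \right)} = O \left(- \frac{1}{3}\right) = - \frac{O}{3}$)
$V{\left(s,G \right)} = \sqrt{G^{2} + s^{2}} \left(s - \frac{G}{3}\right)$ ($V{\left(s,G \right)} = \sqrt{s^{2} + G^{2}} \left(s - \frac{G}{3}\right) = \sqrt{G^{2} + s^{2}} \left(s - \frac{G}{3}\right)$)
$\left(-5 - -24\right) \left(V{\left(-12,7 \right)} + 18 \cdot 3\right) = \left(-5 - -24\right) \left(\sqrt{7^{2} + \left(-12\right)^{2}} \left(-12 - \frac{7}{3}\right) + 18 \cdot 3\right) = \left(-5 + 24\right) \left(\sqrt{49 + 144} \left(-12 - \frac{7}{3}\right) + 54\right) = 19 \left(\sqrt{193} \left(- \frac{43}{3}\right) + 54\right) = 19 \left(- \frac{43 \sqrt{193}}{3} + 54\right) = 19 \left(54 - \frac{43 \sqrt{193}}{3}\right) = 1026 - \frac{817 \sqrt{193}}{3}$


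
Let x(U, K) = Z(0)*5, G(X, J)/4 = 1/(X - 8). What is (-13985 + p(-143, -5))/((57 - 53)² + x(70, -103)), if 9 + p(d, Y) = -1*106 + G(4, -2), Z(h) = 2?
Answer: -14101/26 ≈ -542.35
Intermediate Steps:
G(X, J) = 4/(-8 + X) (G(X, J) = 4/(X - 8) = 4/(-8 + X))
x(U, K) = 10 (x(U, K) = 2*5 = 10)
p(d, Y) = -116 (p(d, Y) = -9 + (-1*106 + 4/(-8 + 4)) = -9 + (-106 + 4/(-4)) = -9 + (-106 + 4*(-¼)) = -9 + (-106 - 1) = -9 - 107 = -116)
(-13985 + p(-143, -5))/((57 - 53)² + x(70, -103)) = (-13985 - 116)/((57 - 53)² + 10) = -14101/(4² + 10) = -14101/(16 + 10) = -14101/26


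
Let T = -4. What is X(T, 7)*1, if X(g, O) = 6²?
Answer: 36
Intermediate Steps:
X(g, O) = 36
X(T, 7)*1 = 36*1 = 36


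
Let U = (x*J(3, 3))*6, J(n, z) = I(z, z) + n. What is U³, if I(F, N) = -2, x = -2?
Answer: -1728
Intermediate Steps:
J(n, z) = -2 + n
U = -12 (U = -2*(-2 + 3)*6 = -2*1*6 = -2*6 = -12)
U³ = (-12)³ = -1728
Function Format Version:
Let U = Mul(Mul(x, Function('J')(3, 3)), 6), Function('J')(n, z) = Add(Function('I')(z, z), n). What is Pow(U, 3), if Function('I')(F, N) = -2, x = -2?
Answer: -1728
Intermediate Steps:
Function('J')(n, z) = Add(-2, n)
U = -12 (U = Mul(Mul(-2, Add(-2, 3)), 6) = Mul(Mul(-2, 1), 6) = Mul(-2, 6) = -12)
Pow(U, 3) = Pow(-12, 3) = -1728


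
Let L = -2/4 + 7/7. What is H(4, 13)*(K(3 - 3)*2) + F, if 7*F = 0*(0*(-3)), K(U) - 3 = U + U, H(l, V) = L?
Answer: 3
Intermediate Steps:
L = ½ (L = -2*¼ + 7*(⅐) = -½ + 1 = ½ ≈ 0.50000)
H(l, V) = ½
K(U) = 3 + 2*U (K(U) = 3 + (U + U) = 3 + 2*U)
F = 0 (F = (0*(0*(-3)))/7 = (0*0)/7 = (⅐)*0 = 0)
H(4, 13)*(K(3 - 3)*2) + F = ((3 + 2*(3 - 3))*2)/2 + 0 = ((3 + 2*0)*2)/2 + 0 = ((3 + 0)*2)/2 + 0 = (3*2)/2 + 0 = (½)*6 + 0 = 3 + 0 = 3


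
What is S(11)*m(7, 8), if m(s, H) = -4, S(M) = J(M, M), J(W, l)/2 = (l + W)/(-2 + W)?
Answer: -176/9 ≈ -19.556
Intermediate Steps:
J(W, l) = 2*(W + l)/(-2 + W) (J(W, l) = 2*((l + W)/(-2 + W)) = 2*((W + l)/(-2 + W)) = 2*(W + l)/(-2 + W))
S(M) = 4*M/(-2 + M) (S(M) = 2*(M + M)/(-2 + M) = 2*(2*M)/(-2 + M) = 4*M/(-2 + M))
S(11)*m(7, 8) = (4*11/(-2 + 11))*(-4) = (4*11/9)*(-4) = (4*11*(⅑))*(-4) = (44/9)*(-4) = -176/9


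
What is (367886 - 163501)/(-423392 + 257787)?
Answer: -40877/33121 ≈ -1.2342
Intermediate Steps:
(367886 - 163501)/(-423392 + 257787) = 204385/(-165605) = 204385*(-1/165605) = -40877/33121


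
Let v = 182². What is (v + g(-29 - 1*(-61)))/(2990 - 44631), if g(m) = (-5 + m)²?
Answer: -33853/41641 ≈ -0.81297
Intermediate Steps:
v = 33124
(v + g(-29 - 1*(-61)))/(2990 - 44631) = (33124 + (-5 + (-29 - 1*(-61)))²)/(2990 - 44631) = (33124 + (-5 + (-29 + 61))²)/(-41641) = (33124 + (-5 + 32)²)*(-1/41641) = (33124 + 27²)*(-1/41641) = (33124 + 729)*(-1/41641) = 33853*(-1/41641) = -33853/41641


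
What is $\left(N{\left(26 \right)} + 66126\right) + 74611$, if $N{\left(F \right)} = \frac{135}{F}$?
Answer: $\frac{3659297}{26} \approx 1.4074 \cdot 10^{5}$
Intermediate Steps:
$\left(N{\left(26 \right)} + 66126\right) + 74611 = \left(\frac{135}{26} + 66126\right) + 74611 = \frac{1719411}{26} + 74611 = \frac{3659297}{26}$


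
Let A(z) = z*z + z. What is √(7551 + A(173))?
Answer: √37653 ≈ 194.04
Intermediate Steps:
A(z) = z + z² (A(z) = z² + z = z + z²)
√(7551 + A(173)) = √(7551 + 173*(1 + 173)) = √(7551 + 173*174) = √(7551 + 30102) = √37653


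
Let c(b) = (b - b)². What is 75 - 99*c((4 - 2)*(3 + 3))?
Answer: 75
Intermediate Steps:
c(b) = 0 (c(b) = 0² = 0)
75 - 99*c((4 - 2)*(3 + 3)) = 75 - 99*0 = 75 + 0 = 75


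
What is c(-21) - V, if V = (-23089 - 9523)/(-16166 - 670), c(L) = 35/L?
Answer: -5056/1403 ≈ -3.6037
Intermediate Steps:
V = 8153/4209 (V = -32612/(-16836) = -32612*(-1/16836) = 8153/4209 ≈ 1.9370)
c(-21) - V = 35/(-21) - 1*8153/4209 = 35*(-1/21) - 8153/4209 = -5/3 - 8153/4209 = -5056/1403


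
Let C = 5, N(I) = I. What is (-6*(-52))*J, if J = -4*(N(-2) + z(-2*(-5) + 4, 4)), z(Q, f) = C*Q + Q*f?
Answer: -154752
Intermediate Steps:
z(Q, f) = 5*Q + Q*f
J = -496 (J = -4*(-2 + (-2*(-5) + 4)*(5 + 4)) = -4*(-2 + (10 + 4)*9) = -4*(-2 + 14*9) = -4*(-2 + 126) = -4*124 = -496)
(-6*(-52))*J = -6*(-52)*(-496) = 312*(-496) = -154752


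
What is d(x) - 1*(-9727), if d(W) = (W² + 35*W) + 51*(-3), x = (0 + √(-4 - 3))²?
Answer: 9378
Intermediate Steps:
x = -7 (x = (0 + √(-7))² = (0 + I*√7)² = (I*√7)² = -7)
d(W) = -153 + W² + 35*W (d(W) = (W² + 35*W) - 153 = -153 + W² + 35*W)
d(x) - 1*(-9727) = (-153 + (-7)² + 35*(-7)) - 1*(-9727) = (-153 + 49 - 245) + 9727 = -349 + 9727 = 9378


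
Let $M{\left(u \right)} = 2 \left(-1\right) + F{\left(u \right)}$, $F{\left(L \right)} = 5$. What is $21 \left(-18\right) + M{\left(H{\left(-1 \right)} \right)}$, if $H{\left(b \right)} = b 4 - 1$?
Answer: $-375$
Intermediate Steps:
$H{\left(b \right)} = -1 + 4 b$ ($H{\left(b \right)} = 4 b - 1 = -1 + 4 b$)
$M{\left(u \right)} = 3$ ($M{\left(u \right)} = 2 \left(-1\right) + 5 = -2 + 5 = 3$)
$21 \left(-18\right) + M{\left(H{\left(-1 \right)} \right)} = 21 \left(-18\right) + 3 = -378 + 3 = -375$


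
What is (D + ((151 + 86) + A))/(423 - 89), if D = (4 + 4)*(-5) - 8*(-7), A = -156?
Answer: 97/334 ≈ 0.29042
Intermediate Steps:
D = 16 (D = 8*(-5) + 56 = -40 + 56 = 16)
(D + ((151 + 86) + A))/(423 - 89) = (16 + ((151 + 86) - 156))/(423 - 89) = (16 + (237 - 156))/334 = (16 + 81)*(1/334) = 97*(1/334) = 97/334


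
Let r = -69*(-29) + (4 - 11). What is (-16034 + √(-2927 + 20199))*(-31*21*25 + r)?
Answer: 228981554 - 28562*√4318 ≈ 2.2710e+8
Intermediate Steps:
r = 1994 (r = 2001 - 7 = 1994)
(-16034 + √(-2927 + 20199))*(-31*21*25 + r) = (-16034 + √(-2927 + 20199))*(-31*21*25 + 1994) = (-16034 + √17272)*(-651*25 + 1994) = (-16034 + 2*√4318)*(-16275 + 1994) = (-16034 + 2*√4318)*(-14281) = 228981554 - 28562*√4318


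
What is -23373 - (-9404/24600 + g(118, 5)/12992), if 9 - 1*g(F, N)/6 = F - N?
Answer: -58358969269/2496900 ≈ -23373.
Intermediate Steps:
g(F, N) = 54 - 6*F + 6*N (g(F, N) = 54 - 6*(F - N) = 54 + (-6*F + 6*N) = 54 - 6*F + 6*N)
-23373 - (-9404/24600 + g(118, 5)/12992) = -23373 - (-9404/24600 + (54 - 6*118 + 6*5)/12992) = -23373 - (-9404*1/24600 + (54 - 708 + 30)*(1/12992)) = -23373 - (-2351/6150 - 624*1/12992) = -23373 - (-2351/6150 - 39/812) = -23373 - 1*(-1074431/2496900) = -23373 + 1074431/2496900 = -58358969269/2496900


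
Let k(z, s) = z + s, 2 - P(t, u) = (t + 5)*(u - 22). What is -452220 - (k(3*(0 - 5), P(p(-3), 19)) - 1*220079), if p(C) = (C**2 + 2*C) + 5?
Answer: -232167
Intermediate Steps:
p(C) = 5 + C**2 + 2*C
P(t, u) = 2 - (-22 + u)*(5 + t) (P(t, u) = 2 - (t + 5)*(u - 22) = 2 - (5 + t)*(-22 + u) = 2 - (-22 + u)*(5 + t))
k(z, s) = s + z
-452220 - (k(3*(0 - 5), P(p(-3), 19)) - 1*220079) = -452220 - (((112 - 5*19 + 22*(5 + (-3)**2 + 2*(-3)) - 1*(5 + (-3)**2 + 2*(-3))*19) + 3*(0 - 5)) - 1*220079) = -452220 - (((112 - 95 + 22*(5 + 9 - 6) - 1*(5 + 9 - 6)*19) + 3*(-5)) - 220079) = -452220 - (((112 - 95 + 22*8 - 1*8*19) - 15) - 220079) = -452220 - (((112 - 95 + 176 - 152) - 15) - 220079) = -452220 - ((41 - 15) - 220079) = -452220 - (26 - 220079) = -452220 - 1*(-220053) = -452220 + 220053 = -232167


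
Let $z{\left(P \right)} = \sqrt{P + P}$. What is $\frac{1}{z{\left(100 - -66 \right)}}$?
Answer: $\frac{\sqrt{83}}{166} \approx 0.054882$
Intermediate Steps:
$z{\left(P \right)} = \sqrt{2} \sqrt{P}$ ($z{\left(P \right)} = \sqrt{2 P} = \sqrt{2} \sqrt{P}$)
$\frac{1}{z{\left(100 - -66 \right)}} = \frac{1}{\sqrt{2} \sqrt{100 - -66}} = \frac{1}{\sqrt{2} \sqrt{100 + 66}} = \frac{1}{\sqrt{2} \sqrt{166}} = \frac{1}{2 \sqrt{83}} = \frac{\sqrt{83}}{166}$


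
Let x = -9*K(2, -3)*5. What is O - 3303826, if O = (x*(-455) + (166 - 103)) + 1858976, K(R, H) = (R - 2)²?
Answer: -1444787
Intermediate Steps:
K(R, H) = (-2 + R)²
x = 0 (x = -9*(-2 + 2)²*5 = -9*0²*5 = -9*0*5 = 0*5 = 0)
O = 1859039 (O = (0*(-455) + (166 - 103)) + 1858976 = (0 + 63) + 1858976 = 63 + 1858976 = 1859039)
O - 3303826 = 1859039 - 3303826 = -1444787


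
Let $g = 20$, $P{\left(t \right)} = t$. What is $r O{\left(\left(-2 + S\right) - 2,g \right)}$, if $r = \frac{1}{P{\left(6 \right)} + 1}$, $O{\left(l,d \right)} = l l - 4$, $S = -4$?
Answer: $\frac{60}{7} \approx 8.5714$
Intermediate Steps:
$O{\left(l,d \right)} = -4 + l^{2}$ ($O{\left(l,d \right)} = l^{2} - 4 = -4 + l^{2}$)
$r = \frac{1}{7}$ ($r = \frac{1}{6 + 1} = \frac{1}{7} \approx 0.14286$)
$r O{\left(\left(-2 + S\right) - 2,g \right)} = \frac{-4 + \left(\left(-2 - 4\right) - 2\right)^{2}}{7} = \frac{-4 + \left(-6 - 2\right)^{2}}{7} = \frac{-4 + \left(-8\right)^{2}}{7} = \frac{-4 + 64}{7} = \frac{1}{7} \cdot 60 = \frac{60}{7}$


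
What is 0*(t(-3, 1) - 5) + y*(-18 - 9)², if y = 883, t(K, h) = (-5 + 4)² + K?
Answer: 643707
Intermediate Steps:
t(K, h) = 1 + K (t(K, h) = (-1)² + K = 1 + K)
0*(t(-3, 1) - 5) + y*(-18 - 9)² = 0*((1 - 3) - 5) + 883*(-18 - 9)² = 0*(-2 - 5) + 883*(-27)² = 0*(-7) + 883*729 = 0 + 643707 = 643707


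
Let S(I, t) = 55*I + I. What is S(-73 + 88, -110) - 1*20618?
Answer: -19778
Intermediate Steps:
S(I, t) = 56*I
S(-73 + 88, -110) - 1*20618 = 56*(-73 + 88) - 1*20618 = 56*15 - 20618 = 840 - 20618 = -19778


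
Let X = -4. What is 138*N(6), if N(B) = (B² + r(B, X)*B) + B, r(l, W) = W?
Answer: 2484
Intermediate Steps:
N(B) = B² - 3*B (N(B) = (B² - 4*B) + B = B² - 3*B)
138*N(6) = 138*(6*(-3 + 6)) = 138*(6*3) = 138*18 = 2484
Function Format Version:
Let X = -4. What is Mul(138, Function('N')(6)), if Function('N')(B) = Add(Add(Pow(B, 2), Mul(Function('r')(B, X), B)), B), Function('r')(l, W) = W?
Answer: 2484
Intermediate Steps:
Function('N')(B) = Add(Pow(B, 2), Mul(-3, B)) (Function('N')(B) = Add(Add(Pow(B, 2), Mul(-4, B)), B) = Add(Pow(B, 2), Mul(-3, B)))
Mul(138, Function('N')(6)) = Mul(138, Mul(6, Add(-3, 6))) = Mul(138, Mul(6, 3)) = Mul(138, 18) = 2484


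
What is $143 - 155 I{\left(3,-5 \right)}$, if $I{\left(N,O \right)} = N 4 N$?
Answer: $-5437$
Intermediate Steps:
$I{\left(N,O \right)} = 4 N^{2}$ ($I{\left(N,O \right)} = 4 N N = 4 N^{2}$)
$143 - 155 I{\left(3,-5 \right)} = 143 - 155 \cdot 4 \cdot 3^{2} = 143 - 155 \cdot 4 \cdot 9 = 143 - 5580 = -5437$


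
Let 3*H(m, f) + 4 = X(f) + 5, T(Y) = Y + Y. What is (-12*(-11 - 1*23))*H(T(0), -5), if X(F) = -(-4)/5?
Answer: 1224/5 ≈ 244.80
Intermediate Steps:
X(F) = ⅘ (X(F) = -(-4)/5 = -2*(-⅖) = ⅘)
T(Y) = 2*Y
H(m, f) = ⅗ (H(m, f) = -4/3 + (⅘ + 5)/3 = -4/3 + (⅓)*(29/5) = -4/3 + 29/15 = ⅗)
(-12*(-11 - 1*23))*H(T(0), -5) = -12*(-11 - 1*23)*(⅗) = -12*(-11 - 23)*(⅗) = -12*(-34)*(⅗) = 408*(⅗) = 1224/5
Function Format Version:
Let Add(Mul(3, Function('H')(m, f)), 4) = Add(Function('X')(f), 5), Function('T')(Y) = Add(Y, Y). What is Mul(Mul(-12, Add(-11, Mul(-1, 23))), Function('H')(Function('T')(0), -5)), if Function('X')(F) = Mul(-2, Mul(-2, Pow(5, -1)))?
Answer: Rational(1224, 5) ≈ 244.80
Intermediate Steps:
Function('X')(F) = Rational(4, 5) (Function('X')(F) = Mul(-2, Mul(-2, Rational(1, 5))) = Mul(-2, Rational(-2, 5)) = Rational(4, 5))
Function('T')(Y) = Mul(2, Y)
Function('H')(m, f) = Rational(3, 5) (Function('H')(m, f) = Add(Rational(-4, 3), Mul(Rational(1, 3), Add(Rational(4, 5), 5))) = Add(Rational(-4, 3), Mul(Rational(1, 3), Rational(29, 5))) = Add(Rational(-4, 3), Rational(29, 15)) = Rational(3, 5))
Mul(Mul(-12, Add(-11, Mul(-1, 23))), Function('H')(Function('T')(0), -5)) = Mul(Mul(-12, Add(-11, Mul(-1, 23))), Rational(3, 5)) = Mul(Mul(-12, Add(-11, -23)), Rational(3, 5)) = Mul(Mul(-12, -34), Rational(3, 5)) = Mul(408, Rational(3, 5)) = Rational(1224, 5)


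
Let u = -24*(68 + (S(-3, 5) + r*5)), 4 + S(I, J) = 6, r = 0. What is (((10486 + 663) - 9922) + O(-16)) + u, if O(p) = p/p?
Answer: -452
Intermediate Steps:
S(I, J) = 2 (S(I, J) = -4 + 6 = 2)
O(p) = 1
u = -1680 (u = -24*(68 + (2 + 0*5)) = -24*(68 + (2 + 0)) = -24*(68 + 2) = -24*70 = -1680)
(((10486 + 663) - 9922) + O(-16)) + u = (((10486 + 663) - 9922) + 1) - 1680 = ((11149 - 9922) + 1) - 1680 = (1227 + 1) - 1680 = 1228 - 1680 = -452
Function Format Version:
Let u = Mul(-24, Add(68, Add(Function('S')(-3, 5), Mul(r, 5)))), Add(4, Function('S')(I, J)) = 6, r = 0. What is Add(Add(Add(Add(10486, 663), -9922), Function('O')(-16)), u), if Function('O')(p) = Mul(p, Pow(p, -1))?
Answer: -452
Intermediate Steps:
Function('S')(I, J) = 2 (Function('S')(I, J) = Add(-4, 6) = 2)
Function('O')(p) = 1
u = -1680 (u = Mul(-24, Add(68, Add(2, Mul(0, 5)))) = Mul(-24, Add(68, Add(2, 0))) = Mul(-24, Add(68, 2)) = Mul(-24, 70) = -1680)
Add(Add(Add(Add(10486, 663), -9922), Function('O')(-16)), u) = Add(Add(Add(Add(10486, 663), -9922), 1), -1680) = Add(Add(Add(11149, -9922), 1), -1680) = Add(Add(1227, 1), -1680) = Add(1228, -1680) = -452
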